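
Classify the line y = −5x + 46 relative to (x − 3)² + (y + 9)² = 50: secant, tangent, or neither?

Substituting the line into the circle gives 26x² − 556x + 2984 = 0.
Discriminant = (−556)² − 4·26·(2984) = −1200 < 0.
No real roots: the line does not meet the circle.

neither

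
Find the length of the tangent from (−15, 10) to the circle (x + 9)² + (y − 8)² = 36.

With centre O = (−9, 8), |OP|² = 40 and r² = 36.
Power of the point: PT² = |PO|² − r² = 4, so PT = 2.

2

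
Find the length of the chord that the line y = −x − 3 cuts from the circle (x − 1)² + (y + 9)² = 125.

Substitute y = −x − 3:
2x² − 14x − 88 = 0  ⟹  x² − 7x − 44 = 0
x = 11 or x = −4, giving (11, −14) and (−4, 1).
Chord length = distance between (11, −14) and (−4, 1) = √450 = 15√2.

15√2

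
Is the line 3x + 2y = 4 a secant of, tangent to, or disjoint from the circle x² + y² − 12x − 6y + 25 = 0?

Substituting the line into the circle gives 13x² − 36x + 68 = 0.
Δ = 1296 − 3536 = −2240.
No real roots: the line does not meet the circle.

disjoint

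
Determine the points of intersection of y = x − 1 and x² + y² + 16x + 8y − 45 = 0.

(−13, −14) and (2, 1)

Substitute y = x − 1:
2x² + 22x − 52 = 0  ⟹  x² + 11x − 26 = 0
x = 2 or x = −13, giving (2, 1) and (−13, −14).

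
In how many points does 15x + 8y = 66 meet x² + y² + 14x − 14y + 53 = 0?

0

Centre (−7, 7), r² = 45. Distance² from centre to line = (−115)²/289 = 13225/289.
Since d² > r², the line lies outside the circle.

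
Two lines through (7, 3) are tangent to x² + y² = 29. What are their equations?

2x + 5y = 29 and 5x − 2y = 29

A line y − (3) = m(x − (7)) is tangent when its distance from (0, 0) is √29:
(−7m − (−3))² = 29(m² + 1)
10m² − 21m − 10 = 0, so m = −2/5 or m = 5/2.
With m = −2/5: 2x + 5y = 29. With m = 5/2: 5x − 2y = 29.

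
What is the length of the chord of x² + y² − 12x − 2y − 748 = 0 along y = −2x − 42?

From the line, y = −2x − 42. Substituting:
5x² + 160x + 1100 = 0  ⟹  x² + 32x + 220 = 0
x = −10 or x = −22, giving (−10, −22) and (−22, 2).
Chord length = distance between (−10, −22) and (−22, 2) = √720 = 12√5.

12√5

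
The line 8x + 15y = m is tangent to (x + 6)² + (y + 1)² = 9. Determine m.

The line touches the circle iff its distance from (−6, −1) is 3:
|8·(−6) + 15·(−1) − m| / √289 = 3
|m − (−63)| = 3·17, so m = −12 or m = −114.

m = −114 or m = −12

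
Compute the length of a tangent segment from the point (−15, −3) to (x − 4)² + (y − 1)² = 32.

With centre O = (4, 1), |OP|² = 377 and r² = 32.
Power of the point: PT² = |PO|² − r² = 345, so PT = √345.

√345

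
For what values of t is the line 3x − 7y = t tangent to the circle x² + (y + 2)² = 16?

The line touches the circle iff its distance from (0, −2) is 4:
|3·0 − 7·(−2) − t| / √58 = 4
|t − (14)| = 4√58.

t = 14 ± 4√58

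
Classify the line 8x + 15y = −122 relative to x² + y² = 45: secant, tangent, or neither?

neither

Substituting the line into the circle gives 289x² + 1952x + 4759 = 0.
Discriminant = (1952)² − 4·289·(4759) = −1691100 < 0.
No real roots: the line does not meet the circle.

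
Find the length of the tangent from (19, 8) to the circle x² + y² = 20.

9√5

With centre O = (0, 0), |OP|² = 425 and r² = 20.
The tangent meets the radius at right angles, so tangent² = |PO|² − r² = 425 − 20 = 405.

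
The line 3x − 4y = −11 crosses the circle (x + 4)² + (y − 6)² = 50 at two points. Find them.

(−5, −1) and (3, 5)

Express y = (11 + 3x)/4 and substitute into the circle:
25x² + 50x − 375 = 0  ⟹  x² + 2x − 15 = 0
x = 3 or x = −5, giving (3, 5) and (−5, −1).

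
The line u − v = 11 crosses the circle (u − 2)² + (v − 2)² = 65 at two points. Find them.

(6, −5) and (9, −2)

From the line, v = u − 11. Substituting:
2u² − 30u + 108 = 0  ⟹  u² − 15u + 54 = 0
u = 9 or u = 6, giving (9, −2) and (6, −5).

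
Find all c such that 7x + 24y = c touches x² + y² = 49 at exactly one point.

c = −175 or c = 175

The line touches the circle iff its distance from (0, 0) is 7:
|7·0 + 24·0 − c| / √625 = 7
|c| = 7·25, so c = 175 or c = −175.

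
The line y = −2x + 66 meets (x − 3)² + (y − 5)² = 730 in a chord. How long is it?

From the line, y = −2x + 66. Substituting:
5x² − 250x + 3000 = 0  ⟹  x² − 50x + 600 = 0
x = 30 or x = 20, giving (30, 6) and (20, 26).
Chord length = distance between (30, 6) and (20, 26) = √500 = 10√5.

10√5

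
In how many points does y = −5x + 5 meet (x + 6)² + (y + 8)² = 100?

d² = (5·(−6) + 1·(−8) − (5))²/26 = 1849/26; r² = 100.
Since d² < r², the line cuts the circle twice.

2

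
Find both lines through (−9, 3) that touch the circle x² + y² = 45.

2x + y = −15 and x − 2y = −15

Write the tangent as mx − y + (3 − m·(−9)) = 0 and set its distance from the centre to 3√5:
(9m − (−3))² = 45(m² + 1)
2m² + 3m − 2 = 0, so m = −2 or m = 1/2.
With m = −2: 2x + y = −15. With m = 1/2: x − 2y = −15.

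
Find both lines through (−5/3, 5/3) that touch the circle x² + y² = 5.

A line y − (5/3) = m(x − (−5/3)) is tangent when its distance from (0, 0) is √5:
[m·(5/3) − (−5/3)]² = 5(m² + 1)
2m² − 5m + 2 = 0, so m = 1/2 or m = 2.
Through (−5/3, 5/3) these give x − 2y = −5 and 2x − y = −5.

x − 2y = −5 and 2x − y = −5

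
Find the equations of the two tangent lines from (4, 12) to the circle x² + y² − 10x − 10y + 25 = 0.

A line y − (12) = m(x − (4)) is tangent when its distance from (5, 5) is 5:
[m·(1) − (−7)]² = 25(m² + 1)
12m² − 7m − 12 = 0, so m = −3/4 or m = 4/3.
Through (4, 12) these give 3x + 4y = 60 and 4x − 3y = −20.

3x + 4y = 60 and 4x − 3y = −20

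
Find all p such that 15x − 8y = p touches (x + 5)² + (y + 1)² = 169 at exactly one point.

Tangency holds when the distance from the centre (−5, −1) to the line equals the radius 13:
|15·(−5) − 8·(−1) − p| / √289 = 13
|p − (−67)| = 13·17, so p = 154 or p = −288.

p = −288 or p = 154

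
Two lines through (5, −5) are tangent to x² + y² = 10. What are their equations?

x + 3y = −10 and 3x + y = 10

Let a tangent through (5, −5) have slope m. Its distance from (0, 0) must equal √10:
(−5m − (5))² = 10(m² + 1)
3m² + 10m + 3 = 0, so m = −1/3 or m = −3.
Through (5, −5) these give x + 3y = −10 and 3x + y = 10.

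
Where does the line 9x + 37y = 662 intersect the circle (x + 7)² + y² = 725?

(−21, 23) and (16, 14)

Substitute y = (662 − 9x)/37:
1450x² + 7250x − 487200 = 0  ⟹  x² + 5x − 336 = 0
x = 16 or x = −21, giving (16, 14) and (−21, 23).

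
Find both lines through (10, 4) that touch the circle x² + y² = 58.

A line y − (4) = m(x − (10)) is tangent when its distance from (0, 0) is √58:
[m·(−10) − (−4)]² = 58(m² + 1)
21m² − 40m − 21 = 0, so m = −3/7 or m = 7/3.
Through (10, 4) these give 3x + 7y = 58 and 7x − 3y = 58.

3x + 7y = 58 and 7x − 3y = 58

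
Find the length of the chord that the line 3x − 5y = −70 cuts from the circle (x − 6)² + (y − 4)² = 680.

8√34

Substitute y = (70 + 3x)/5:
34x² − 13600 = 0  ⟹  x² − 400 = 0
x = 20 or x = −20, giving (20, 26) and (−20, 2).
Chord length = distance between (20, 26) and (−20, 2) = √2176 = 8√34.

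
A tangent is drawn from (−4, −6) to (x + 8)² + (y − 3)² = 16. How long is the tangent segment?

With centre O = (−8, 3), |OP|² = 97 and r² = 16.
By the tangent–radius right angle, tangent length = √(|PO|² − r²) = √81 = 9.

9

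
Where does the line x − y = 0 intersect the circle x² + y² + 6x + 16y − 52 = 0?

Express y = x and substitute into the circle:
2x² + 22x − 52 = 0  ⟹  x² + 11x − 26 = 0
x = 2 or x = −13, giving (2, 2) and (−13, −13).

(−13, −13) and (2, 2)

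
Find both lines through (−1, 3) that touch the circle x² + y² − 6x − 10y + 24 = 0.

3x − y = −6 and x + 3y = 8

Let a tangent through (−1, 3) have slope m. Its distance from (3, 5) must equal √10:
(4m − (2))² = 10(m² + 1)
3m² − 8m − 3 = 0, so m = 3 or m = −1/3.
With m = 3: 3x − y = −6. With m = −1/3: x + 3y = 8.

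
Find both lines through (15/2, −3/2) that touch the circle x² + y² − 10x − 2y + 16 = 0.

3x − y = 24 and x − 3y = 12

A line y − (−3/2) = m(x − (15/2)) is tangent when its distance from (5, 1) is √10:
[m·(−5/2) − (5/2)]² = 10(m² + 1)
3m² − 10m + 3 = 0, so m = 3 or m = 1/3.
Through (15/2, −3/2) these give 3x − y = 24 and x − 3y = 12.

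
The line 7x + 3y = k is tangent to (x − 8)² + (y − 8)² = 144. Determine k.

Tangency holds when the distance from the centre (8, 8) to the line equals the radius 12:
|7·8 + 3·8 − k| / √58 = 12
|k − (80)| = 12√58.

k = 80 ± 12√58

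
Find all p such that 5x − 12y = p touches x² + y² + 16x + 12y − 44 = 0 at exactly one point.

For a tangent, require d(centre, line) = r = 12.
|5·(−8) − 12·(−6) − p| / √169 = 12
|p − (32)| = 12·13, so p = 188 or p = −124.

p = −124 or p = 188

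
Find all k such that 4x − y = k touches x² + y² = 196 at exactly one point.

k = ±14√17

The line touches the circle iff its distance from (0, 0) is 14:
|4·0 − 1·0 − k| / √17 = 14
|k| = 14√17.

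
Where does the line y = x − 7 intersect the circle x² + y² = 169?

(−5, −12) and (12, 5)

From the line, y = x − 7. Substituting:
2x² − 14x − 120 = 0  ⟹  x² − 7x − 60 = 0
x = 12 or x = −5, giving (12, 5) and (−5, −12).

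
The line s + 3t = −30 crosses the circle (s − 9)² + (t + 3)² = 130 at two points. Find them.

(0, −10) and (12, −14)

Express t = (−30 − s)/3 and substitute into the circle:
10s² − 120s = 0  ⟹  s² − 12s = 0
s = 12 or s = 0, giving (12, −14) and (0, −10).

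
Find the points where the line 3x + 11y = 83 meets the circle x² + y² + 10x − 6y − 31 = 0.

(−9, 10) and (2, 7)

From the line, y = (83 − 3x)/11. Substituting:
130x² + 910x − 2340 = 0  ⟹  x² + 7x − 18 = 0
x = 2 or x = −9, giving (2, 7) and (−9, 10).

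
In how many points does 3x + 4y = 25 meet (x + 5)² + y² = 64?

Substituting the line into the circle gives 25x² + 10x + 1 = 0.
Δ = 100 − 100 = 0.
A repeated root: the line is tangent.

1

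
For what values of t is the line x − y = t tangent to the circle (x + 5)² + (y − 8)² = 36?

Tangency holds when the distance from the centre (−5, 8) to the line equals the radius 6:
|1·(−5) − 1·8 − t| / √2 = 6
|t − (−13)| = 6√2.

t = −13 ± 6√2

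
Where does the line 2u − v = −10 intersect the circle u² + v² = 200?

Substitute v = 2u + 10:
5u² + 40u − 100 = 0  ⟹  u² + 8u − 20 = 0
u = 2 or u = −10, giving (2, 14) and (−10, −10).

(−10, −10) and (2, 14)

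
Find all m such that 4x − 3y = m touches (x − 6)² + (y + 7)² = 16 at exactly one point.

m = 25 or m = 65

Tangency holds when the distance from the centre (6, −7) to the line equals the radius 4:
|4·6 − 3·(−7) − m| / √25 = 4
|m − (45)| = 4·5, so m = 65 or m = 25.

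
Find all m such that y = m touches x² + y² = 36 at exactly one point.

Tangency holds when the distance from the centre (0, 0) to the line equals the radius 6:
|0·0 + 1·0 − m| / √1 = 6
|m| = 6, so m = 6 or m = −6.

m = −6 or m = 6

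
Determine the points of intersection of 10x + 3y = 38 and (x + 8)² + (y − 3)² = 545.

(−4, 26) and (8, −14)

From the line, y = (38 − 10x)/3. Substituting:
109x² − 436x − 3488 = 0  ⟹  x² − 4x − 32 = 0
x = 8 or x = −4, giving (8, −14) and (−4, 26).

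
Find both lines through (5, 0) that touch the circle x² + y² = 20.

Write the tangent as mx − y + (0 − m·(5)) = 0 and set its distance from the centre to 2√5:
(−5m − (0))² = 20(m² + 1)
m² − 4 = 0, so m = −2 or m = 2.
With m = −2: 2x + y = 10. With m = 2: 2x − y = 10.

2x + y = 10 and 2x − y = 10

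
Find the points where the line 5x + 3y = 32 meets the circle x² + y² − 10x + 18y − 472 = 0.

(−2, 14) and (22, −26)

Express y = (32 − 5x)/3 and substitute into the circle:
34x² − 680x − 1496 = 0  ⟹  x² − 20x − 44 = 0
x = 22 or x = −2, giving (22, −26) and (−2, 14).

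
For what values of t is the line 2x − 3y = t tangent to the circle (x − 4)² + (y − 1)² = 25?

The line touches the circle iff its distance from (4, 1) is 5:
|2·4 − 3·1 − t| / √13 = 5
|t − (5)| = 5√13.

t = 5 ± 5√13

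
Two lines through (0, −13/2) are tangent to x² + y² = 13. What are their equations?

A line y − (−13/2) = m(x − (0)) is tangent when its distance from (0, 0) is √13:
[m·(0) − (13/2)]² = 13(m² + 1)
4m² − 9 = 0, so m = 3/2 or m = −3/2.
With m = 3/2: 3x − 2y = 13. With m = −3/2: 3x + 2y = −13.

3x − 2y = 13 and 3x + 2y = −13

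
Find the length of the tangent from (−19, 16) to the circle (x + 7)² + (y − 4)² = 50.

√238

With centre O = (−7, 4), |OP|² = 288 and r² = 50.
Power of the point: PT² = |PO|² − r² = 238, so PT = √238.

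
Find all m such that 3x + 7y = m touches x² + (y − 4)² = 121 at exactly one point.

m = 28 ± 11√58

Tangency holds when the distance from the centre (0, 4) to the line equals the radius 11:
|3·0 + 7·4 − m| / √58 = 11
|m − (28)| = 11√58.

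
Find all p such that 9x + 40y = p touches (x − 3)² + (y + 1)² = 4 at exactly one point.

p = −95 or p = 69

Tangency holds when the distance from the centre (3, −1) to the line equals the radius 2:
|9·3 + 40·(−1) − p| / √1681 = 2
|p − (−13)| = 2·41, so p = 69 or p = −95.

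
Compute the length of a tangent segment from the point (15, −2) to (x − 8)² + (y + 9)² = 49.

7

Centre (8, −9), r² = 49. |PO|² = (7)² + (7)² = 98.
Power of the point: PT² = |PO|² − r² = 49, so PT = 7.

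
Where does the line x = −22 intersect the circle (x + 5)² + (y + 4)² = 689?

The line gives x = −22. Substituting into the circle:
y² + 8y − 384 = 0
y = 16 or y = −24, giving (−22, 16) and (−22, −24).

(−22, −24) and (−22, 16)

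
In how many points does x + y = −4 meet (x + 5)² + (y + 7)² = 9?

0

Centre (−5, −7), r² = 9. Distance² from centre to line = (−8)²/2 = 32.
Since d² > r², the line lies outside the circle.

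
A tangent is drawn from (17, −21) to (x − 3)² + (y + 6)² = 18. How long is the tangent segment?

√403

With centre O = (3, −6), |OP|² = 421 and r² = 18.
Power of the point: PT² = |PO|² − r² = 403, so PT = √403.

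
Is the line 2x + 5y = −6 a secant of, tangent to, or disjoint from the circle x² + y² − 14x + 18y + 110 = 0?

Centre (7, −9), r² = 20. Distance² from centre to line = (−25)²/29 = 625/29.
Since d² > r², the line lies outside the circle.

disjoint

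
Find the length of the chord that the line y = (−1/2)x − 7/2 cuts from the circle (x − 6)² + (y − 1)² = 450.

Centre (6, 1), r² = 450. Perpendicular distance d from centre to line = |15| / √5 = 15/√5.
Chord = 2√(r² − d²) = 2·√(405) = 18√5.

18√5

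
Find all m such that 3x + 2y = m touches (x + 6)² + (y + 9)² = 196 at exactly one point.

Tangency holds when the distance from the centre (−6, −9) to the line equals the radius 14:
|3·(−6) + 2·(−9) − m| / √13 = 14
|m − (−36)| = 14√13.

m = −36 ± 14√13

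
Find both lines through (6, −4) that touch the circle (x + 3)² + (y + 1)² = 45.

2x + y = 8 and x − 2y = 14

Write the tangent as mx − y + (−4 − m·(6)) = 0 and set its distance from the centre to 3√5:
[m·(−9) − (3)]² = 45(m² + 1)
2m² + 3m − 2 = 0, so m = −2 or m = 1/2.
Through (6, −4) these give 2x + y = 8 and x − 2y = 14.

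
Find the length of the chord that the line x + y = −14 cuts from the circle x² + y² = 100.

2√2

Centre (0, 0), r² = 100. Perpendicular distance d from centre to line = |14| / √2 = 14/√2.
Chord = 2√(r² − d²) = 2·√(2) = 2√2.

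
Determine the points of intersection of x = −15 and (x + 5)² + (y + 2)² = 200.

(−15, −12) and (−15, 8)

The line gives x = −15. Substituting into the circle:
y² + 4y − 96 = 0
y = 8 or y = −12, giving (−15, 8) and (−15, −12).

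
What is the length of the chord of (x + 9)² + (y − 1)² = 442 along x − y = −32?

20√2

Centre (−9, 1), r² = 442. Perpendicular distance d from centre to line = |22| / √2 = 22/√2.
Chord = 2√(r² − d²) = 2·√(200) = 20√2.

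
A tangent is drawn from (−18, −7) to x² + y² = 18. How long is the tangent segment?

√355

With centre O = (0, 0), |OP|² = 373 and r² = 18.
Power of the point: PT² = |PO|² − r² = 355, so PT = √355.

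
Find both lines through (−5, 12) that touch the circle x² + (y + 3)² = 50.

Let a tangent through (−5, 12) have slope m. Its distance from (0, −3) must equal 5√2:
(5m − (−15))² = 50(m² + 1)
m² − 6m − 7 = 0, so m = −1 or m = 7.
With m = −1: x + y = 7. With m = 7: 7x − y = −47.

x + y = 7 and 7x − y = −47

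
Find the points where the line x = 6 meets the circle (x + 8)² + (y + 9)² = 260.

(6, −17) and (6, −1)

The line gives x = 6. Substituting into the circle:
y² + 18y + 17 = 0
y = −1 or y = −17, giving (6, −1) and (6, −17).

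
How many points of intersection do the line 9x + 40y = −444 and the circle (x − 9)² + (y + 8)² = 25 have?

1

Substituting the line into the circle gives 1681x² − 26568x + 104976 = 0.
Δ = 705858624 − 705858624 = 0.
A repeated root: the line is tangent.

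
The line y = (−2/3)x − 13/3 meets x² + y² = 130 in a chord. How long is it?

The distance from (0, 0) to the line is 13/√13, and r² = 130.
Half the chord is √(r² − d²) = √(117), so the full chord is 6√13.

6√13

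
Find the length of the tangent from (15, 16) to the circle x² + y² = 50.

Centre (0, 0), r² = 50. |PO|² = (15)² + (16)² = 481.
The tangent meets the radius at right angles, so tangent² = |PO|² − r² = 481 − 50 = 431.

√431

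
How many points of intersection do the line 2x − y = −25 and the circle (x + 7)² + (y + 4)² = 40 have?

0

Centre (−7, −4), r² = 40. Distance² from centre to line = (15)²/5 = 45.
Since d² > r², the line lies outside the circle.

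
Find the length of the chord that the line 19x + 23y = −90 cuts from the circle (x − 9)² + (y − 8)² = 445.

The distance from (9, 8) to the line is 445/√890, and r² = 445.
Half the chord is √(r² − d²) = √(445/2), so the full chord is √890.

√890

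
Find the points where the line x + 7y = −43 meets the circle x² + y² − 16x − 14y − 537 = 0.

From the line, y = (−43 − x)/7. Substituting:
50x² − 600x − 20250 = 0  ⟹  x² − 12x − 405 = 0
x = 27 or x = −15, giving (27, −10) and (−15, −4).

(−15, −4) and (27, −10)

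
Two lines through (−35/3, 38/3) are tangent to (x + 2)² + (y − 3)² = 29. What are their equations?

5x + 2y = −33 and 2x + 5y = 40

Write the tangent as mx − y + (38/3 − m·(−35/3)) = 0 and set its distance from the centre to √29:
(29/3m − (−29/3))² = 29(m² + 1)
10m² + 29m + 10 = 0, so m = −5/2 or m = −2/5.
With m = −5/2: 5x + 2y = −33. With m = −2/5: 2x + 5y = 40.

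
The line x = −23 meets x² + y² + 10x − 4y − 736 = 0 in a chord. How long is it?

42

The line gives x = −23. Substituting into the circle:
y² − 4y − 437 = 0
y = 23 or y = −19, giving (−23, 23) and (−23, −19).
Chord length = distance between (−23, 23) and (−23, −19) = √1764 = 42.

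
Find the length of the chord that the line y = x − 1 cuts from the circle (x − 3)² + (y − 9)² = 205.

The distance from (3, 9) to the line is 7/√2, and r² = 205.
Chord = 2√(r² − d²) = 2·√(361/2) = 19√2.

19√2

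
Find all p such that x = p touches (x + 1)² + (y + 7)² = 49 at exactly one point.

p = −8 or p = 6

Tangency holds when the distance from the centre (−1, −7) to the line equals the radius 7:
|1·(−1) + 0·(−7) − p| / √1 = 7
|p − (−1)| = 7, so p = 6 or p = −8.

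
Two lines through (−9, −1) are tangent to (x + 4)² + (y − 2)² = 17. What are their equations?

Write the tangent as mx − y + (−1 − m·(−9)) = 0 and set its distance from the centre to √17:
[m·(5) − (3)]² = 17(m² + 1)
4m² − 15m − 4 = 0, so m = 4 or m = −1/4.
With m = 4: 4x − y = −35. With m = −1/4: x + 4y = −13.

4x − y = −35 and x + 4y = −13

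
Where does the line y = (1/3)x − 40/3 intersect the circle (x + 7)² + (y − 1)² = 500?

Substitute y = (−40 + x)/3:
10x² + 40x − 2210 = 0  ⟹  x² + 4x − 221 = 0
x = 13 or x = −17, giving (13, −9) and (−17, −19).

(−17, −19) and (13, −9)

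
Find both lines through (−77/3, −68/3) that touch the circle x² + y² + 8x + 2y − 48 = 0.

Let a tangent through (−77/3, −68/3) have slope m. Its distance from (−4, −1) must equal √65:
[m·(65/3) − (65/3)]² = 65(m² + 1)
28m² − 65m + 28 = 0, so m = 4/7 or m = 7/4.
With m = 4/7: 4x − 7y = 56. With m = 7/4: 7x − 4y = −89.

4x − 7y = 56 and 7x − 4y = −89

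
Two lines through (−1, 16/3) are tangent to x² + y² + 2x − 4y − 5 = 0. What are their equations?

Let a tangent through (−1, 16/3) have slope m. Its distance from (−1, 2) must equal √10:
(0m − (−10/3))² = 10(m² + 1)
9m² − 1 = 0, so m = 1/3 or m = −1/3.
With m = 1/3: x − 3y = −17. With m = −1/3: x + 3y = 15.

x − 3y = −17 and x + 3y = 15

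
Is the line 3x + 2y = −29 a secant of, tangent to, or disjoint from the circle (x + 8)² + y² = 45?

Centre (−8, 0), r² = 45. Distance² from centre to line = (5)²/13 = 25/13.
Since d² < r², the line cuts the circle twice.

secant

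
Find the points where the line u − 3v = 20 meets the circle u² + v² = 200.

(−10, −10) and (14, −2)

Substitute v = (−20 + u)/3:
10u² − 40u − 1400 = 0  ⟹  u² − 4u − 140 = 0
u = 14 or u = −10, giving (14, −2) and (−10, −10).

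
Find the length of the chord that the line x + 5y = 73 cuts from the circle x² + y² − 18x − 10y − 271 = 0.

7√26

Centre (9, 5), r² = 377. Perpendicular distance d from centre to line = |−39| / √26 = 39/√26.
Chord = 2√(r² − d²) = 2·√(637/2) = 7√26.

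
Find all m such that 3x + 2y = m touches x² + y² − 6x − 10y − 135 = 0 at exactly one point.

The line touches the circle iff its distance from (3, 5) is 13:
|3·3 + 2·5 − m| / √13 = 13
|m − (19)| = 13√13.

m = 19 ± 13√13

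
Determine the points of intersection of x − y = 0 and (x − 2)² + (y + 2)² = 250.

Express y = x and substitute into the circle:
2x² − 242 = 0  ⟹  x² − 121 = 0
x = 11 or x = −11, giving (11, 11) and (−11, −11).

(−11, −11) and (11, 11)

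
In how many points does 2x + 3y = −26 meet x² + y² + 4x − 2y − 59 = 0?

2

d² = (2·(−2) + 3·1 − (−26))²/13 = 625/13; r² = 64.
Since d² < r², the line cuts the circle twice.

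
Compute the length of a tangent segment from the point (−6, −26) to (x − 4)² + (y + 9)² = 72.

√317

With centre O = (4, −9), |OP|² = 389 and r² = 72.
Power of the point: PT² = |PO|² − r² = 317, so PT = √317.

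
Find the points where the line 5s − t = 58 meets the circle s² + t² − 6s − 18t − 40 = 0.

Substitute t = 5s − 58:
26s² − 676s + 4368 = 0  ⟹  s² − 26s + 168 = 0
s = 14 or s = 12, giving (14, 12) and (12, 2).

(12, 2) and (14, 12)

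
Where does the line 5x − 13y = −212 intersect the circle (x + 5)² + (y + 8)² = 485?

Express y = (212 + 5x)/13 and substitute into the circle:
194x² + 4850x + 22116 = 0  ⟹  x² + 25x + 114 = 0
x = −6 or x = −19, giving (−6, 14) and (−19, 9).

(−19, 9) and (−6, 14)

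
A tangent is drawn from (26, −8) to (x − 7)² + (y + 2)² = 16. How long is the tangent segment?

The centre is (7, −2) and r = 4. The square of the distance from P to the centre is 361 + 36 = 397.
By the tangent–radius right angle, tangent length = √(|PO|² − r²) = √381.

√381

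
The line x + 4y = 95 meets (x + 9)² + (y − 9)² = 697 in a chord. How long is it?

10√17

Substitute y = (95 − x)/4:
17x² + 170x − 6375 = 0  ⟹  x² + 10x − 375 = 0
x = 15 or x = −25, giving (15, 20) and (−25, 30).
Chord length = distance between (15, 20) and (−25, 30) = √1700 = 10√17.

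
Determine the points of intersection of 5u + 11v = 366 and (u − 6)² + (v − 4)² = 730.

From the line, v = (366 − 5u)/11. Substituting:
146u² − 4672u + 19710 = 0  ⟹  u² − 32u + 135 = 0
u = 27 or u = 5, giving (27, 21) and (5, 31).

(5, 31) and (27, 21)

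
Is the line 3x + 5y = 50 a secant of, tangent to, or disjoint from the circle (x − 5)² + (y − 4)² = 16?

secant

Substituting the line into the circle gives 34x² − 430x + 1125 = 0.
Discriminant = (−430)² − 4·34·(1125) = 31900 > 0.
Two real roots: the line is a secant.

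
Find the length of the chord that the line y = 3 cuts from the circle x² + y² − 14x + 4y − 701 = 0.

54

Express y = 3 and substitute into the circle:
x² − 14x − 680 = 0
x = 34 or x = −20, giving (34, 3) and (−20, 3).
Chord length = distance between (34, 3) and (−20, 3) = √2916 = 54.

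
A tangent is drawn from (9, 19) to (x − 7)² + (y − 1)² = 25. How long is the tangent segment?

√303

The centre is (7, 1) and r = 5. The square of the distance from P to the centre is 4 + 324 = 328.
Power of the point: PT² = |PO|² − r² = 303, so PT = √303.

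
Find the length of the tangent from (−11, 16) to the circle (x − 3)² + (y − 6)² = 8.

12√2

The centre is (3, 6) and r = 2√2. The square of the distance from P to the centre is 196 + 100 = 296.
Power of the point: PT² = |PO|² − r² = 288, so PT = 12√2.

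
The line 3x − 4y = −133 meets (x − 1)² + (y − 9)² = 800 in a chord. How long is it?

40

Centre (1, 9), r² = 800. Perpendicular distance d from centre to line = |100| / √25 = 100/√25.
Half the chord is √(r² − d²) = √(400), so the full chord is 40.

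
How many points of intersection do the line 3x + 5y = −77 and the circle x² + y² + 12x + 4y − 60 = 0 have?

Centre (−6, −2), r² = 100. Distance² from centre to line = (49)²/34 = 2401/34.
Since d² < r², the line cuts the circle twice.

2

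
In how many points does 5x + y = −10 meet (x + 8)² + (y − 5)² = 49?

Substituting the line into the circle gives 26x² + 166x + 240 = 0.
Discriminant = (166)² − 4·26·(240) = 2596 > 0.
Two real roots: the line is a secant.

2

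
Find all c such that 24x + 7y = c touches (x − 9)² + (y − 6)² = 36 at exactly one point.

c = 108 or c = 408

For a tangent, require d(centre, line) = r = 6.
|24·9 + 7·6 − c| / √625 = 6
|c − (258)| = 6·25, so c = 408 or c = 108.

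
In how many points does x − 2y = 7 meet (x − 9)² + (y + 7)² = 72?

2

Substituting the line into the circle gives 5x² − 58x + 85 = 0.
Δ = 3364 − 1700 = 1664.
Two real roots: the line is a secant.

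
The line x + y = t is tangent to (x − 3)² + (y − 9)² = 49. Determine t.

t = 12 ± 7√2

For a tangent, require d(centre, line) = r = 7.
|1·3 + 1·9 − t| / √2 = 7
|t − (12)| = 7√2.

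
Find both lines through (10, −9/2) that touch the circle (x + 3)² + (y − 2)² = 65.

x − 8y = 46 and 7x + 4y = 52

Let a tangent through (10, −9/2) have slope m. Its distance from (−3, 2) must equal √65:
(−13m − (13/2))² = 65(m² + 1)
32m² + 52m − 7 = 0, so m = 1/8 or m = −7/4.
Through (10, −9/2) these give x − 8y = 46 and 7x + 4y = 52.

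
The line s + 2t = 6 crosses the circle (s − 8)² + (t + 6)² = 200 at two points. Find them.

(−2, 4) and (22, −8)

Substitute t = (6 − s)/2:
5s² − 100s − 220 = 0  ⟹  s² − 20s − 44 = 0
s = 22 or s = −2, giving (22, −8) and (−2, 4).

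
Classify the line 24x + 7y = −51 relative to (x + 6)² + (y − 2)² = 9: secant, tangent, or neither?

Substituting the line into the circle gives 625x² + 3708x + 5548 = 0.
Δ = 13749264 − 13870000 = −120736.
No real roots: the line does not meet the circle.

neither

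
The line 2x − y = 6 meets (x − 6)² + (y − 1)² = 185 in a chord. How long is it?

Express y = 2x − 6 and substitute into the circle:
5x² − 40x − 100 = 0  ⟹  x² − 8x − 20 = 0
x = 10 or x = −2, giving (10, 14) and (−2, −10).
Chord length = distance between (10, 14) and (−2, −10) = √720 = 12√5.

12√5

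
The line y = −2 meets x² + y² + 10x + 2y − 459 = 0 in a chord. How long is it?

44

From the line, y = −2. Substituting:
x² + 10x − 459 = 0
x = 17 or x = −27, giving (17, −2) and (−27, −2).
Chord length = distance between (17, −2) and (−27, −2) = √1936 = 44.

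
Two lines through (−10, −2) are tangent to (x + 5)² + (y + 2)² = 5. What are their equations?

x − 2y = −6 and x + 2y = −14

Write the tangent as mx − y + (−2 − m·(−10)) = 0 and set its distance from the centre to √5:
(5m − (0))² = 5(m² + 1)
4m² − 1 = 0, so m = 1/2 or m = −1/2.
With m = 1/2: x − 2y = −6. With m = −1/2: x + 2y = −14.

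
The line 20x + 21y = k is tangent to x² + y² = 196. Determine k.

The line touches the circle iff its distance from (0, 0) is 14:
|20·0 + 21·0 − k| / √841 = 14
|k| = 14·29, so k = 406 or k = −406.

k = −406 or k = 406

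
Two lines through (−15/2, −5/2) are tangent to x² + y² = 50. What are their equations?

x + y = −10 and 7x − y = −50

Write the tangent as mx − y + (−5/2 − m·(−15/2)) = 0 and set its distance from the centre to 5√2:
(15/2m − (5/2))² = 50(m² + 1)
m² − 6m − 7 = 0, so m = −1 or m = 7.
With m = −1: x + y = −10. With m = 7: 7x − y = −50.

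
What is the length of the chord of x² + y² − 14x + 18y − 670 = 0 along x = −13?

The line gives x = −13. Substituting into the circle:
y² + 18y − 319 = 0
y = 11 or y = −29, giving (−13, 11) and (−13, −29).
Chord length = distance between (−13, 11) and (−13, −29) = √1600 = 40.

40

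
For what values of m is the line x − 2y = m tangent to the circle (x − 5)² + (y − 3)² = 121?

The line touches the circle iff its distance from (5, 3) is 11:
|1·5 − 2·3 − m| / √5 = 11
|m − (−1)| = 11√5.

m = −1 ± 11√5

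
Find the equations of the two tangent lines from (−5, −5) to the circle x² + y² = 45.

x + 2y = −15 and 2x + y = −15

Write the tangent as mx − y + (−5 − m·(−5)) = 0 and set its distance from the centre to 3√5:
(5m − (5))² = 45(m² + 1)
2m² + 5m + 2 = 0, so m = −1/2 or m = −2.
With m = −1/2: x + 2y = −15. With m = −2: 2x + y = −15.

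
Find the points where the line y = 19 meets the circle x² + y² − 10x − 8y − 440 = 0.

From the line, y = 19. Substituting:
x² − 10x − 231 = 0
x = 21 or x = −11, giving (21, 19) and (−11, 19).

(−11, 19) and (21, 19)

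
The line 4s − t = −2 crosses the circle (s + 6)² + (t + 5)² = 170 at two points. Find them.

Express t = 4s + 2 and substitute into the circle:
17s² + 68s − 85 = 0  ⟹  s² + 4s − 5 = 0
s = 1 or s = −5, giving (1, 6) and (−5, −18).

(−5, −18) and (1, 6)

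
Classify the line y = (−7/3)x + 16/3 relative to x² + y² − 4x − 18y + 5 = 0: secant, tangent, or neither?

d² = (7·2 + 3·9 − (16))²/58 = 625/58; r² = 80.
Since d² < r², the line cuts the circle twice.

secant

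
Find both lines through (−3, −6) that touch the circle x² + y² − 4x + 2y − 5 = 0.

3x − y = −3 and x − 3y = 15

A line y − (−6) = m(x − (−3)) is tangent when its distance from (2, −1) is √10:
(5m − (5))² = 10(m² + 1)
3m² − 10m + 3 = 0, so m = 3 or m = 1/3.
With m = 3: 3x − y = −3. With m = 1/3: x − 3y = 15.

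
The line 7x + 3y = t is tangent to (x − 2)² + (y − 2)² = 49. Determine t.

t = 20 ± 7√58

Tangency holds when the distance from the centre (2, 2) to the line equals the radius 7:
|7·2 + 3·2 − t| / √58 = 7
|t − (20)| = 7√58.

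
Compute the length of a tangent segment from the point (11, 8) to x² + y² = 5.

The centre is (0, 0) and r = √5. The square of the distance from P to the centre is 121 + 64 = 185.
The tangent meets the radius at right angles, so tangent² = |PO|² − r² = 185 − 5 = 180.

6√5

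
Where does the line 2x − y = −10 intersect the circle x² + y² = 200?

(−10, −10) and (2, 14)

Substitute y = 2x + 10:
5x² + 40x − 100 = 0  ⟹  x² + 8x − 20 = 0
x = 2 or x = −10, giving (2, 14) and (−10, −10).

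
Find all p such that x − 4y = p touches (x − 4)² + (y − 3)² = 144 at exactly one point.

Tangency holds when the distance from the centre (4, 3) to the line equals the radius 12:
|1·4 − 4·3 − p| / √17 = 12
|p − (−8)| = 12√17.

p = −8 ± 12√17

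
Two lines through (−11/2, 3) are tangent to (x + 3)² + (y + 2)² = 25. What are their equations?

Write the tangent as mx − y + (3 − m·(−11/2)) = 0 and set its distance from the centre to 5:
(5/2m − (−5))² = 25(m² + 1)
3m² − 4m = 0, so m = 4/3 or m = 0.
Through (−11/2, 3) these give 4x − 3y = −31 and y = 3.

4x − 3y = −31 and y = 3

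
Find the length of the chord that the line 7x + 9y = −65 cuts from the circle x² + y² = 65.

√130

Substitute y = (−65 − 7x)/9:
130x² + 910x − 1040 = 0  ⟹  x² + 7x − 8 = 0
x = 1 or x = −8, giving (1, −8) and (−8, −1).
Chord length = distance between (1, −8) and (−8, −1) = √130 = √130.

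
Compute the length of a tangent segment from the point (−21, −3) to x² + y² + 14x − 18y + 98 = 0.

Centre (−7, 9), r² = 32. |PO|² = (−14)² + (−12)² = 340.
Power of the point: PT² = |PO|² − r² = 308, so PT = 2√77.

2√77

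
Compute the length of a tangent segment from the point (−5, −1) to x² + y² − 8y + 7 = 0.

With centre O = (0, 4), |OP|² = 50 and r² = 9.
The tangent meets the radius at right angles, so tangent² = |PO|² − r² = 50 − 9 = 41.

√41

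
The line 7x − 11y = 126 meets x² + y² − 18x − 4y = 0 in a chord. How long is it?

√170

Substitute y = (−126 + 7x)/11:
170x² − 4250x + 21420 = 0  ⟹  x² − 25x + 126 = 0
x = 18 or x = 7, giving (18, 0) and (7, −7).
Chord length = distance between (18, 0) and (7, −7) = √170 = √170.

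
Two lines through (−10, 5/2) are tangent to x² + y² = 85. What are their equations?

9x + 2y = −85 and 7x − 6y = −85

Write the tangent as mx − y + (5/2 − m·(−10)) = 0 and set its distance from the centre to √85:
(10m − (−5/2))² = 85(m² + 1)
12m² + 40m − 63 = 0, so m = −9/2 or m = 7/6.
With m = −9/2: 9x + 2y = −85. With m = 7/6: 7x − 6y = −85.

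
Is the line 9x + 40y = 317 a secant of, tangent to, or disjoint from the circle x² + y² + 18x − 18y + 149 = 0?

secant

Substituting the line into the circle gives 1681x² + 29574x + 110649 = 0.
Discriminant = (29574)² − 4·1681·(110649) = 130617600 > 0.
Two real roots: the line is a secant.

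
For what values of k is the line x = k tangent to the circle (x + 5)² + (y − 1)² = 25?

k = −10 or k = 0

Tangency holds when the distance from the centre (−5, 1) to the line equals the radius 5:
|1·(−5) + 0·1 − k| / √1 = 5
|k − (−5)| = 5, so k = 0 or k = −10.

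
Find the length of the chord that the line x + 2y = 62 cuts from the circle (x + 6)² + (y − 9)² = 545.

The distance from (−6, 9) to the line is 50/√5, and r² = 545.
Half the chord is √(r² − d²) = √(45), so the full chord is 6√5.

6√5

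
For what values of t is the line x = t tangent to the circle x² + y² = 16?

t = −4 or t = 4

Tangency holds when the distance from the centre (0, 0) to the line equals the radius 4:
|1·0 + 0·0 − t| / √1 = 4
|t| = 4, so t = 4 or t = −4.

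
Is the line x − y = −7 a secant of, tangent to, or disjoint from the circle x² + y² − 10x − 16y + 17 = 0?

Centre (5, 8), r² = 72. Distance² from centre to line = (4)²/2 = 8.
Since d² < r², the line cuts the circle twice.

secant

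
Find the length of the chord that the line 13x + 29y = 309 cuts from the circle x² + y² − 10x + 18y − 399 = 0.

√1010

Centre (5, −9), r² = 505. Perpendicular distance d from centre to line = |−505| / √1010 = 505/√1010.
Chord = 2√(r² − d²) = 2·√(505/2) = √1010.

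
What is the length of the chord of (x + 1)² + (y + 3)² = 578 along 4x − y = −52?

10√17

Express y = 4x + 52 and substitute into the circle:
17x² + 442x + 2448 = 0  ⟹  x² + 26x + 144 = 0
x = −8 or x = −18, giving (−8, 20) and (−18, −20).
Chord length = distance between (−8, 20) and (−18, −20) = √1700 = 10√17.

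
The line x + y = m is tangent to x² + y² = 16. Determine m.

m = ±4√2

Tangency holds when the distance from the centre (0, 0) to the line equals the radius 4:
|1·0 + 1·0 − m| / √2 = 4
|m| = 4√2.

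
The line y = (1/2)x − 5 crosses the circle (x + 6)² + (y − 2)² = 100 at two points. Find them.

(−6, −8) and (2, −4)

Substitute y = (−10 + x)/2:
5x² + 20x − 60 = 0  ⟹  x² + 4x − 12 = 0
x = 2 or x = −6, giving (2, −4) and (−6, −8).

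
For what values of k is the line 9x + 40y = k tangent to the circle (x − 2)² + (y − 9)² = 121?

Tangency holds when the distance from the centre (2, 9) to the line equals the radius 11:
|9·2 + 40·9 − k| / √1681 = 11
|k − (378)| = 11·41, so k = 829 or k = −73.

k = −73 or k = 829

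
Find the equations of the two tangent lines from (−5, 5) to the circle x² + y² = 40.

Write the tangent as mx − y + (5 − m·(−5)) = 0 and set its distance from the centre to 2√10:
(5m − (−5))² = 40(m² + 1)
3m² − 10m + 3 = 0, so m = 3 or m = 1/3.
Through (−5, 5) these give 3x − y = −20 and x − 3y = −20.

3x − y = −20 and x − 3y = −20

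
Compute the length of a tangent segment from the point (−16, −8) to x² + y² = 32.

The centre is (0, 0) and r = 4√2. The square of the distance from P to the centre is 256 + 64 = 320.
Power of the point: PT² = |PO|² − r² = 288, so PT = 12√2.

12√2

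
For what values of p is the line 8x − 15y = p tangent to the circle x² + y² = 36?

p = −102 or p = 102

For a tangent, require d(centre, line) = r = 6.
|8·0 − 15·0 − p| / √289 = 6
|p| = 6·17, so p = 102 or p = −102.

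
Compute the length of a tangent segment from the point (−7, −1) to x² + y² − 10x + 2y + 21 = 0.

The centre is (5, −1) and r = √5. The square of the distance from P to the centre is 144 + 0 = 144.
By the tangent–radius right angle, tangent length = √(|PO|² − r²) = √139.

√139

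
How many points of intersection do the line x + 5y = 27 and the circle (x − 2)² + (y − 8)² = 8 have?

0

Substituting the line into the circle gives 26x² − 74x + 69 = 0.
Δ = 5476 − 7176 = −1700.
No real roots: the line does not meet the circle.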